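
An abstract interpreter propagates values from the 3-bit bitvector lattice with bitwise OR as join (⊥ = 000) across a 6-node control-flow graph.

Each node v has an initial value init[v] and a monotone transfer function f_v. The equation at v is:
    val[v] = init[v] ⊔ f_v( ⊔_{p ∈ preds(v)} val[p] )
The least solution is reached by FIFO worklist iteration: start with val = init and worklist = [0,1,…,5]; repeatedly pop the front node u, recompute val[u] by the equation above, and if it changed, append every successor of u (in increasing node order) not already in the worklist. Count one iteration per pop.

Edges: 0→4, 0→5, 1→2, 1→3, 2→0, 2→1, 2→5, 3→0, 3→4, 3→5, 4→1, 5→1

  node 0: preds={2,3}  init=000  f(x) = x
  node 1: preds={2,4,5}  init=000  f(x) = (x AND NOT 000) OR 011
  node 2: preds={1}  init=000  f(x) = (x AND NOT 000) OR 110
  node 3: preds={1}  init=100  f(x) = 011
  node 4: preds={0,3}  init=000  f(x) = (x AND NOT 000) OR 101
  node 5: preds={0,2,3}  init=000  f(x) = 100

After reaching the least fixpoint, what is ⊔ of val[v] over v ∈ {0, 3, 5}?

111

Worklist (12 pops):
  #1 pop 0: in=100 → 100 (was 000); enqueue []
  #2 pop 1: in=000 → 011 (was 000); enqueue []
  #3 pop 2: in=011 → 111 (was 000); enqueue [0,1]
  #4 pop 3: in=011 → 111 (was 100); enqueue []
  #5 pop 4: in=111 → 111 (was 000); enqueue []
  #6 pop 5: in=111 → 100 (was 000); enqueue []
  #7 pop 0: in=111 → 111 (was 100); enqueue [4,5]
  #8 pop 1: in=111 → 111 (was 011); enqueue [2,3]
  #9 pop 4: in=111 → 111 (no change)
  #10 pop 5: in=111 → 100 (no change)
  #11 pop 2: in=111 → 111 (no change)
  #12 pop 3: in=111 → 111 (no change)

Fixpoint:
  val[0] = 111
  val[1] = 111
  val[2] = 111
  val[3] = 111
  val[4] = 111
  val[5] = 100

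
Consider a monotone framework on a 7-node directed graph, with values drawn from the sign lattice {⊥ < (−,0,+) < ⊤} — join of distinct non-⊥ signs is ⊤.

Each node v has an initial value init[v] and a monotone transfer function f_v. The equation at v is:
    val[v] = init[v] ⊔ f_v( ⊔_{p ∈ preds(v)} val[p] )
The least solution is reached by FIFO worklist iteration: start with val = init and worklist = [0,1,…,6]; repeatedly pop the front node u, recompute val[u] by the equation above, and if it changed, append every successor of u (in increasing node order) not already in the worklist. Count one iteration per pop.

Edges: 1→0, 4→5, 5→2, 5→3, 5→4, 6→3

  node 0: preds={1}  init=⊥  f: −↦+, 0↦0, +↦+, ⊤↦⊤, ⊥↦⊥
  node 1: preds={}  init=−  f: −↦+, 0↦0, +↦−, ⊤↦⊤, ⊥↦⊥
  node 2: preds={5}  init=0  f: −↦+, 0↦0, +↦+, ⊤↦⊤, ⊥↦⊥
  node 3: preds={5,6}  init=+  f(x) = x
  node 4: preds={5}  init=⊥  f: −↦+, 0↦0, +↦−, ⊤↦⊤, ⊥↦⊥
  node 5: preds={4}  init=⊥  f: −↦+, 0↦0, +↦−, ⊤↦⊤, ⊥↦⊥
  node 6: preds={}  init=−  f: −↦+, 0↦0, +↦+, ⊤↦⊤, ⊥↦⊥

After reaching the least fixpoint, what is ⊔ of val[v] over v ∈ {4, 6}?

Iteration log — 7 steps:
  step 1. node 0  ⊔preds=−  new=+  old=⊥  +wl: 
  step 2. node 1  ⊔preds=⊥  new=−  stable
  step 3. node 2  ⊔preds=⊥  new=0  stable
  step 4. node 3  ⊔preds=−  new=⊤  old=+  +wl: 
  step 5. node 4  ⊔preds=⊥  new=⊥  stable
  step 6. node 5  ⊔preds=⊥  new=⊥  stable
  step 7. node 6  ⊔preds=⊥  new=−  stable

Least fixpoint reached:
  node 0: +
  node 1: −
  node 2: 0
  node 3: ⊤
  node 4: ⊥
  node 5: ⊥
  node 6: −

−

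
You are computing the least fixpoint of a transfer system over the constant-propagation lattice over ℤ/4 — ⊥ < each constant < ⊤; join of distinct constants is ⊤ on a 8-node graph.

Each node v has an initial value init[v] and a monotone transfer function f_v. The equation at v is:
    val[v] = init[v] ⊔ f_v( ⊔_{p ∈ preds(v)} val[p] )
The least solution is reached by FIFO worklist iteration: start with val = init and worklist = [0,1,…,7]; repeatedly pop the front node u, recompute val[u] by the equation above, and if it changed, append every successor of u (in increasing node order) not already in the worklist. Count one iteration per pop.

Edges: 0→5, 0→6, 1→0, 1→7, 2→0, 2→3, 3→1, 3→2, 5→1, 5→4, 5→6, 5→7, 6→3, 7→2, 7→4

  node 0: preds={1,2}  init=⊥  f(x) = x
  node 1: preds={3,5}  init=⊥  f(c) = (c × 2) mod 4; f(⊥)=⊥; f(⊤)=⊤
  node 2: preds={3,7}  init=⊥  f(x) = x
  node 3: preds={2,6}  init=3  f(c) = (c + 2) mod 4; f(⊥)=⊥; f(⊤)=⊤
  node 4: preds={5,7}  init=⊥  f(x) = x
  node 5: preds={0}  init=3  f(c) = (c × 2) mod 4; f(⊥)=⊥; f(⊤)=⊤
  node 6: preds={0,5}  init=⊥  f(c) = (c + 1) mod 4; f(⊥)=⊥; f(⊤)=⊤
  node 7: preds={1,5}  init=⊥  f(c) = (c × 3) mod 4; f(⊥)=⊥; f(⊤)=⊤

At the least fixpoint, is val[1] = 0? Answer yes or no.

Iteration log — 20 steps:
  step 1. node 0  ⊔preds=⊥  new=⊥  stable
  step 2. node 1  ⊔preds=3  new=2  old=⊥  +wl: 0
  step 3. node 2  ⊔preds=3  new=3  old=⊥  +wl: 
  step 4. node 3  ⊔preds=3  new=⊤  old=3  +wl: 1,2
  step 5. node 4  ⊔preds=3  new=3  old=⊥  +wl: 
  step 6. node 5  ⊔preds=⊥  new=3  stable
  step 7. node 6  ⊔preds=3  new=0  old=⊥  +wl: 3
  step 8. node 7  ⊔preds=⊤  new=⊤  old=⊥  +wl: 4
  step 9. node 0  ⊔preds=⊤  new=⊤  old=⊥  +wl: 5,6
  step 10. node 1  ⊔preds=⊤  new=⊤  old=2  +wl: 0,7
  step 11. node 2  ⊔preds=⊤  new=⊤  old=3  +wl: 
  step 12. node 3  ⊔preds=⊤  new=⊤  stable
  step 13. node 4  ⊔preds=⊤  new=⊤  old=3  +wl: 
  step 14. node 5  ⊔preds=⊤  new=⊤  old=3  +wl: 1,4
  step 15. node 6  ⊔preds=⊤  new=⊤  old=0  +wl: 3
  step 16. node 0  ⊔preds=⊤  new=⊤  stable
  step 17. node 7  ⊔preds=⊤  new=⊤  stable
  step 18. node 1  ⊔preds=⊤  new=⊤  stable
  step 19. node 4  ⊔preds=⊤  new=⊤  stable
  step 20. node 3  ⊔preds=⊤  new=⊤  stable

Least fixpoint reached:
  node 0: ⊤
  node 1: ⊤
  node 2: ⊤
  node 3: ⊤
  node 4: ⊤
  node 5: ⊤
  node 6: ⊤
  node 7: ⊤

no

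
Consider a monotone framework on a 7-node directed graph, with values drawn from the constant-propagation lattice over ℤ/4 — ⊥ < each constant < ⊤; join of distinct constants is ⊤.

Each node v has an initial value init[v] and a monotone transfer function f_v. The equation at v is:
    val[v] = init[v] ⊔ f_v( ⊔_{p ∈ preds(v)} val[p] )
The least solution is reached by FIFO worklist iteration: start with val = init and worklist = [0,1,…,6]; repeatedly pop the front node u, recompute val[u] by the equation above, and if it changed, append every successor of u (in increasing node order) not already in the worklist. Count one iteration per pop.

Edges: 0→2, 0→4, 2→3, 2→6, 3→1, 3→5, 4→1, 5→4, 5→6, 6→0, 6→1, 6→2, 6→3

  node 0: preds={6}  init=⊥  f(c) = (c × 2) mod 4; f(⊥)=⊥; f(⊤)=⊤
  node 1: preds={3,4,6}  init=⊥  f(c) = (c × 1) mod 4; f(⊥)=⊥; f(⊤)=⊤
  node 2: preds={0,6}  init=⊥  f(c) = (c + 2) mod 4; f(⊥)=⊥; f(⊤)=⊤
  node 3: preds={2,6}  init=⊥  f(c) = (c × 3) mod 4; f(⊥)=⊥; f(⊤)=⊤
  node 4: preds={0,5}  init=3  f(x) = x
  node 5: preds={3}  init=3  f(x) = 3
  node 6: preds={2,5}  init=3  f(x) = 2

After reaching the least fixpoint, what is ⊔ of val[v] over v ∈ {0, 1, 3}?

Trace (12 dequeues):
  [1] u=0 | in 3 | out 2 | prev ⊥ | push {}
  [2] u=1 | in 3 | out 3 | prev ⊥ | push {}
  [3] u=2 | in ⊤ | out ⊤ | prev ⊥ | push {}
  [4] u=3 | in ⊤ | out ⊤ | prev ⊥ | push {1}
  [5] u=4 | in ⊤ | out ⊤ | prev 3 | push {}
  [6] u=5 | in ⊤ | out 3 | ==
  [7] u=6 | in ⊤ | out ⊤ | prev 3 | push {0,2,3}
  [8] u=1 | in ⊤ | out ⊤ | prev 3 | push {}
  [9] u=0 | in ⊤ | out ⊤ | prev 2 | push {4}
  [10] u=2 | in ⊤ | out ⊤ | ==
  [11] u=3 | in ⊤ | out ⊤ | ==
  [12] u=4 | in ⊤ | out ⊤ | ==

Converged values:
  [0] ⊤
  [1] ⊤
  [2] ⊤
  [3] ⊤
  [4] ⊤
  [5] 3
  [6] ⊤

⊤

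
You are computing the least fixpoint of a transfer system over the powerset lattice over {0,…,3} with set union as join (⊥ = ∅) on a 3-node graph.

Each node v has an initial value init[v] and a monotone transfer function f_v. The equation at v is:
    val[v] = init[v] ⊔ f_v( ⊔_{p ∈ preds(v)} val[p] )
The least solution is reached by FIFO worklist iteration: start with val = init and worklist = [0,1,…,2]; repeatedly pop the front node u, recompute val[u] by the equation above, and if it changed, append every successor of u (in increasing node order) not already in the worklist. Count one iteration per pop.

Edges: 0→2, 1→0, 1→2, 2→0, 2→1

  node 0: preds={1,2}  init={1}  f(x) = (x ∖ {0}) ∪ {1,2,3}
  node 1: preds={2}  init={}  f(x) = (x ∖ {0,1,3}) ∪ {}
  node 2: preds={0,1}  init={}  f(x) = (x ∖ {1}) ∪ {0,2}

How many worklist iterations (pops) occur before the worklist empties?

Worklist (7 pops):
  #1 pop 0: in={} → {1,2,3} (was {1}); enqueue []
  #2 pop 1: in={} → {} (no change)
  #3 pop 2: in={1,2,3} → {0,2,3} (was {}); enqueue [0,1]
  #4 pop 0: in={0,2,3} → {1,2,3} (no change)
  #5 pop 1: in={0,2,3} → {2} (was {}); enqueue [0,2]
  #6 pop 0: in={0,2,3} → {1,2,3} (no change)
  #7 pop 2: in={1,2,3} → {0,2,3} (no change)

Fixpoint:
  val[0] = {1,2,3}
  val[1] = {2}
  val[2] = {0,2,3}

7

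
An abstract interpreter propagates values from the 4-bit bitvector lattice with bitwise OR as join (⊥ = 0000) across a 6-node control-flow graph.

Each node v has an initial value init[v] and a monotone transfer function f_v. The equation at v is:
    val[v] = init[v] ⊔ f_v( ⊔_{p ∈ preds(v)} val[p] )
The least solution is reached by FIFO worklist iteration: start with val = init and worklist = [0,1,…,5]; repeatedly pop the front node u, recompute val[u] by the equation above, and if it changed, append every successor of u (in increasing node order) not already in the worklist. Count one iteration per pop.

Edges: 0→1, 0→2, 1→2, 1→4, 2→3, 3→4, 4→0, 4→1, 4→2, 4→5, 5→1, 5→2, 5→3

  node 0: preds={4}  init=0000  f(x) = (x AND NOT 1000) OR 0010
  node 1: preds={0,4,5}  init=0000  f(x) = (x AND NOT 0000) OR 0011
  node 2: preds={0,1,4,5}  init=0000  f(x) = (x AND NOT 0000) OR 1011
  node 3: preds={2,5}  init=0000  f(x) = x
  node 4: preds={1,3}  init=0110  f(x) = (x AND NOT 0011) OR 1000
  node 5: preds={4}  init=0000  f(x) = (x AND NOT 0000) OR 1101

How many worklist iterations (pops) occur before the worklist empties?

11

Iteration log — 11 steps:
  step 1. node 0  ⊔preds=0110  new=0110  old=0000  +wl: 
  step 2. node 1  ⊔preds=0110  new=0111  old=0000  +wl: 
  step 3. node 2  ⊔preds=0111  new=1111  old=0000  +wl: 
  step 4. node 3  ⊔preds=1111  new=1111  old=0000  +wl: 
  step 5. node 4  ⊔preds=1111  new=1110  old=0110  +wl: 0,1,2
  step 6. node 5  ⊔preds=1110  new=1111  old=0000  +wl: 3
  step 7. node 0  ⊔preds=1110  new=0110  stable
  step 8. node 1  ⊔preds=1111  new=1111  old=0111  +wl: 4
  step 9. node 2  ⊔preds=1111  new=1111  stable
  step 10. node 3  ⊔preds=1111  new=1111  stable
  step 11. node 4  ⊔preds=1111  new=1110  stable

Least fixpoint reached:
  node 0: 0110
  node 1: 1111
  node 2: 1111
  node 3: 1111
  node 4: 1110
  node 5: 1111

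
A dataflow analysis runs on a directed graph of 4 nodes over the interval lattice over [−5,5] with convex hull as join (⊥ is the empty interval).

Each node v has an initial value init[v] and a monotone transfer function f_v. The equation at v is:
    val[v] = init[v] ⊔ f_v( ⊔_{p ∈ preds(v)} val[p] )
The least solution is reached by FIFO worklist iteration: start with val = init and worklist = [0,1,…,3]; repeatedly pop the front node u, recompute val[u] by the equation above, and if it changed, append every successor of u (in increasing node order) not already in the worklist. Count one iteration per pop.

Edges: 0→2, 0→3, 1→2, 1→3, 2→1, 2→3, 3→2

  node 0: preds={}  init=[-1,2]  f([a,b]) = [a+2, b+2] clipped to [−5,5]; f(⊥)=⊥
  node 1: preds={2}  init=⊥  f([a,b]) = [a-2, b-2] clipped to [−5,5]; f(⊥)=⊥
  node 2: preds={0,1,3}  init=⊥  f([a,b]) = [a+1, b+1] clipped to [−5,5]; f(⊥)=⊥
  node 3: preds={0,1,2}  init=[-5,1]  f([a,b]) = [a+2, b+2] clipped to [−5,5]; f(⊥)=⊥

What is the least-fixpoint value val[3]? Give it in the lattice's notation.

Worklist (10 pops):
  #1 pop 0: in=⊥ → [-1,2] (no change)
  #2 pop 1: in=⊥ → ⊥ (no change)
  #3 pop 2: in=[-5,2] → [-4,3] (was ⊥); enqueue [1]
  #4 pop 3: in=[-4,3] → [-5,5] (was [-5,1]); enqueue [2]
  #5 pop 1: in=[-4,3] → [-5,1] (was ⊥); enqueue [3]
  #6 pop 2: in=[-5,5] → [-4,5] (was [-4,3]); enqueue [1]
  #7 pop 3: in=[-5,5] → [-5,5] (no change)
  #8 pop 1: in=[-4,5] → [-5,3] (was [-5,1]); enqueue [2,3]
  #9 pop 2: in=[-5,5] → [-4,5] (no change)
  #10 pop 3: in=[-5,5] → [-5,5] (no change)

Fixpoint:
  val[0] = [-1,2]
  val[1] = [-5,3]
  val[2] = [-4,5]
  val[3] = [-5,5]

[-5,5]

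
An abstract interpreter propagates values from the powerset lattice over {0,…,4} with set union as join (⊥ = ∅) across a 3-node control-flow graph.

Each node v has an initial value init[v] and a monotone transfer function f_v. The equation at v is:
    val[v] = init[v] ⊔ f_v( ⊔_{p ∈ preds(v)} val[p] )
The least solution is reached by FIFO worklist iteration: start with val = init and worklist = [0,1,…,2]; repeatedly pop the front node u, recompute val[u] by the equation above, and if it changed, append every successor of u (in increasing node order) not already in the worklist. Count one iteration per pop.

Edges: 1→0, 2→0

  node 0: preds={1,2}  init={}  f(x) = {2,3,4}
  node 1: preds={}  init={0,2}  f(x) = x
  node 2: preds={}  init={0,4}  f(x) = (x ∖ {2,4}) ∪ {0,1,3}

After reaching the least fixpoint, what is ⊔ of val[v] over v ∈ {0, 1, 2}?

{0,1,2,3,4}

Iteration log — 4 steps:
  step 1. node 0  ⊔preds={0,2,4}  new={2,3,4}  old={}  +wl: 
  step 2. node 1  ⊔preds={}  new={0,2}  stable
  step 3. node 2  ⊔preds={}  new={0,1,3,4}  old={0,4}  +wl: 0
  step 4. node 0  ⊔preds={0,1,2,3,4}  new={2,3,4}  stable

Least fixpoint reached:
  node 0: {2,3,4}
  node 1: {0,2}
  node 2: {0,1,3,4}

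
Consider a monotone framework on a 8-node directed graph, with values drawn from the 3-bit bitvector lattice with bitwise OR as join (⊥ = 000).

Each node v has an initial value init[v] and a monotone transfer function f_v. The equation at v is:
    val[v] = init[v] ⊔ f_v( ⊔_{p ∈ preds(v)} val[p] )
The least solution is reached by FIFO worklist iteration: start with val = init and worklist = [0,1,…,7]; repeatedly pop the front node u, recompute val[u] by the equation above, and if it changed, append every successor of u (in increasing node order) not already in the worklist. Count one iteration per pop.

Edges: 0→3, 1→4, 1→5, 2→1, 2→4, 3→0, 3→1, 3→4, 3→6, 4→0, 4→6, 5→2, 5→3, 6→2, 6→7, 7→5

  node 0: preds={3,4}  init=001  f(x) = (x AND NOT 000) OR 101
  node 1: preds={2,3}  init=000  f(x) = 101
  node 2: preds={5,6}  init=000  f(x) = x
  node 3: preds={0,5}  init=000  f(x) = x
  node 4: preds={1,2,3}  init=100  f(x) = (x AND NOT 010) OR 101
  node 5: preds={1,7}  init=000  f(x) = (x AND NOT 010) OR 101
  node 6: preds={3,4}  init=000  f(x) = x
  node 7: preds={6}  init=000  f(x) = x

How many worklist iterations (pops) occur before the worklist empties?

Worklist (15 pops):
  #1 pop 0: in=100 → 101 (was 001); enqueue []
  #2 pop 1: in=000 → 101 (was 000); enqueue []
  #3 pop 2: in=000 → 000 (no change)
  #4 pop 3: in=101 → 101 (was 000); enqueue [0,1]
  #5 pop 4: in=101 → 101 (was 100); enqueue []
  #6 pop 5: in=101 → 101 (was 000); enqueue [2,3]
  #7 pop 6: in=101 → 101 (was 000); enqueue []
  #8 pop 7: in=101 → 101 (was 000); enqueue [5]
  #9 pop 0: in=101 → 101 (no change)
  #10 pop 1: in=101 → 101 (no change)
  #11 pop 2: in=101 → 101 (was 000); enqueue [1,4]
  #12 pop 3: in=101 → 101 (no change)
  #13 pop 5: in=101 → 101 (no change)
  #14 pop 1: in=101 → 101 (no change)
  #15 pop 4: in=101 → 101 (no change)

Fixpoint:
  val[0] = 101
  val[1] = 101
  val[2] = 101
  val[3] = 101
  val[4] = 101
  val[5] = 101
  val[6] = 101
  val[7] = 101

15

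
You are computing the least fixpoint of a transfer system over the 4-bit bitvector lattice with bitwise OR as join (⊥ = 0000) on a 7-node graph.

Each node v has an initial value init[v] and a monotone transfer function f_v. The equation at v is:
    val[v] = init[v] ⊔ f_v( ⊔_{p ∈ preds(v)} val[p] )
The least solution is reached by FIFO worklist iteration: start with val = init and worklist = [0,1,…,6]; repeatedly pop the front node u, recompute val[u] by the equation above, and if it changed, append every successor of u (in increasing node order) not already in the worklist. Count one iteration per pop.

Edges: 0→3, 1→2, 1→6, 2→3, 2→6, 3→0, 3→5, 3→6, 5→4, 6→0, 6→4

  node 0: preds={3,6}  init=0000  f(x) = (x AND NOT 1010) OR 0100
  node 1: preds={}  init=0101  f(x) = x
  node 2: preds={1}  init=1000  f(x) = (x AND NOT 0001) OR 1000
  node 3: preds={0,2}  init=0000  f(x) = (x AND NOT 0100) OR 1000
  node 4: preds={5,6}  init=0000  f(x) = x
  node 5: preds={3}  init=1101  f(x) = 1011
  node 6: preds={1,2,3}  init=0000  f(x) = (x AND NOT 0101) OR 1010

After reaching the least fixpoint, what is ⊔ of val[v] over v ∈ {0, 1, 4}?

Trace (9 dequeues):
  [1] u=0 | in 0000 | out 0100 | prev 0000 | push {}
  [2] u=1 | in 0000 | out 0101 | ==
  [3] u=2 | in 0101 | out 1100 | prev 1000 | push {}
  [4] u=3 | in 1100 | out 1000 | prev 0000 | push {0}
  [5] u=4 | in 1101 | out 1101 | prev 0000 | push {}
  [6] u=5 | in 1000 | out 1111 | prev 1101 | push {4}
  [7] u=6 | in 1101 | out 1010 | prev 0000 | push {}
  [8] u=0 | in 1010 | out 0100 | ==
  [9] u=4 | in 1111 | out 1111 | prev 1101 | push {}

Converged values:
  [0] 0100
  [1] 0101
  [2] 1100
  [3] 1000
  [4] 1111
  [5] 1111
  [6] 1010

1111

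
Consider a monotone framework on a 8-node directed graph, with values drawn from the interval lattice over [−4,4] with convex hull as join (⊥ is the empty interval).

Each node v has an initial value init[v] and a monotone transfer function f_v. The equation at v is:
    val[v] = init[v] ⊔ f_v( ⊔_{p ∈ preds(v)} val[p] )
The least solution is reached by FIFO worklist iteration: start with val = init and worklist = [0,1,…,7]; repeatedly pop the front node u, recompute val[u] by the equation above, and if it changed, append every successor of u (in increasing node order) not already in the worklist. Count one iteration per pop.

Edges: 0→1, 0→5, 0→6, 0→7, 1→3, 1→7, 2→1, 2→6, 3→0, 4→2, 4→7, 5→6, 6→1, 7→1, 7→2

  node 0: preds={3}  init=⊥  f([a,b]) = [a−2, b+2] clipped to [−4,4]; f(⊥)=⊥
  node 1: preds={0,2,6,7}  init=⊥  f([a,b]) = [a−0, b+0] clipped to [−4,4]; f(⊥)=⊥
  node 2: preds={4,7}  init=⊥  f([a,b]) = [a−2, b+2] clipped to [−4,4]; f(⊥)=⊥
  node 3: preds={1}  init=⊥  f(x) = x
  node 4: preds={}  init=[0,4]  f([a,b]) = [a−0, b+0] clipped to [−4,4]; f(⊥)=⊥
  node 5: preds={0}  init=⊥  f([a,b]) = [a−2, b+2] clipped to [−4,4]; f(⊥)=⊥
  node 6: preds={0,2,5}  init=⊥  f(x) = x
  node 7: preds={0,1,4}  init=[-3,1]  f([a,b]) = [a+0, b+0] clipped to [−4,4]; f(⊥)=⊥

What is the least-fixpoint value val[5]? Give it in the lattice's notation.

[-4,4]

Trace (22 dequeues):
  [1] u=0 | in ⊥ | out ⊥ | ==
  [2] u=1 | in [-3,1] | out [-3,1] | prev ⊥ | push {}
  [3] u=2 | in [-3,4] | out [-4,4] | prev ⊥ | push {1}
  [4] u=3 | in [-3,1] | out [-3,1] | prev ⊥ | push {0}
  [5] u=4 | in ⊥ | out [0,4] | ==
  [6] u=5 | in ⊥ | out ⊥ | ==
  [7] u=6 | in [-4,4] | out [-4,4] | prev ⊥ | push {}
  [8] u=7 | in [-3,4] | out [-3,4] | prev [-3,1] | push {2}
  [9] u=1 | in [-4,4] | out [-4,4] | prev [-3,1] | push {3,7}
  [10] u=0 | in [-3,1] | out [-4,3] | prev ⊥ | push {1,5,6}
  [11] u=2 | in [-3,4] | out [-4,4] | ==
  [12] u=3 | in [-4,4] | out [-4,4] | prev [-3,1] | push {0}
  [13] u=7 | in [-4,4] | out [-4,4] | prev [-3,4] | push {2}
  [14] u=1 | in [-4,4] | out [-4,4] | ==
  [15] u=5 | in [-4,3] | out [-4,4] | prev ⊥ | push {}
  [16] u=6 | in [-4,4] | out [-4,4] | ==
  [17] u=0 | in [-4,4] | out [-4,4] | prev [-4,3] | push {1,5,6,7}
  [18] u=2 | in [-4,4] | out [-4,4] | ==
  [19] u=1 | in [-4,4] | out [-4,4] | ==
  [20] u=5 | in [-4,4] | out [-4,4] | ==
  [21] u=6 | in [-4,4] | out [-4,4] | ==
  [22] u=7 | in [-4,4] | out [-4,4] | ==

Converged values:
  [0] [-4,4]
  [1] [-4,4]
  [2] [-4,4]
  [3] [-4,4]
  [4] [0,4]
  [5] [-4,4]
  [6] [-4,4]
  [7] [-4,4]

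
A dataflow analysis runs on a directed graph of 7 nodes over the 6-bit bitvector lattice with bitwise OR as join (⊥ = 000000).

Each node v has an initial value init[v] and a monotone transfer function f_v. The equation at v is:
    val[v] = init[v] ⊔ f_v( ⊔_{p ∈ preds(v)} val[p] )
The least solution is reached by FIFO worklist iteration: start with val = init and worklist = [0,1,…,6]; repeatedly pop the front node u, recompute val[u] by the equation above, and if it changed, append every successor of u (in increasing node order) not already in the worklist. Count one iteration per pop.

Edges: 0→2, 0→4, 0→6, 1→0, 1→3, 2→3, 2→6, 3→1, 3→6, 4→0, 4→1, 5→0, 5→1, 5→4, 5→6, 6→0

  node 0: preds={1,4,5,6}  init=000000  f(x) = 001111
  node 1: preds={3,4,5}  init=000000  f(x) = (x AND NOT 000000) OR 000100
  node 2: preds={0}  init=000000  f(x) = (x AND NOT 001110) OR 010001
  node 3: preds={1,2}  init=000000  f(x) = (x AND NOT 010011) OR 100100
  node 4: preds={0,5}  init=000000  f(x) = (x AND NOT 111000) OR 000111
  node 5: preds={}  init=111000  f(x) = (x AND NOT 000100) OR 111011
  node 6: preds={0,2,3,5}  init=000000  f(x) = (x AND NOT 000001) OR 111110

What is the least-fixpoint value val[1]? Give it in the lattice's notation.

111111

Trace (12 dequeues):
  [1] u=0 | in 111000 | out 001111 | prev 000000 | push {}
  [2] u=1 | in 111000 | out 111100 | prev 000000 | push {0}
  [3] u=2 | in 001111 | out 010001 | prev 000000 | push {}
  [4] u=3 | in 111101 | out 101100 | prev 000000 | push {1}
  [5] u=4 | in 111111 | out 000111 | prev 000000 | push {}
  [6] u=5 | in 000000 | out 111011 | prev 111000 | push {4}
  [7] u=6 | in 111111 | out 111110 | prev 000000 | push {}
  [8] u=0 | in 111111 | out 001111 | ==
  [9] u=1 | in 111111 | out 111111 | prev 111100 | push {0,3}
  [10] u=4 | in 111111 | out 000111 | ==
  [11] u=0 | in 111111 | out 001111 | ==
  [12] u=3 | in 111111 | out 101100 | ==

Converged values:
  [0] 001111
  [1] 111111
  [2] 010001
  [3] 101100
  [4] 000111
  [5] 111011
  [6] 111110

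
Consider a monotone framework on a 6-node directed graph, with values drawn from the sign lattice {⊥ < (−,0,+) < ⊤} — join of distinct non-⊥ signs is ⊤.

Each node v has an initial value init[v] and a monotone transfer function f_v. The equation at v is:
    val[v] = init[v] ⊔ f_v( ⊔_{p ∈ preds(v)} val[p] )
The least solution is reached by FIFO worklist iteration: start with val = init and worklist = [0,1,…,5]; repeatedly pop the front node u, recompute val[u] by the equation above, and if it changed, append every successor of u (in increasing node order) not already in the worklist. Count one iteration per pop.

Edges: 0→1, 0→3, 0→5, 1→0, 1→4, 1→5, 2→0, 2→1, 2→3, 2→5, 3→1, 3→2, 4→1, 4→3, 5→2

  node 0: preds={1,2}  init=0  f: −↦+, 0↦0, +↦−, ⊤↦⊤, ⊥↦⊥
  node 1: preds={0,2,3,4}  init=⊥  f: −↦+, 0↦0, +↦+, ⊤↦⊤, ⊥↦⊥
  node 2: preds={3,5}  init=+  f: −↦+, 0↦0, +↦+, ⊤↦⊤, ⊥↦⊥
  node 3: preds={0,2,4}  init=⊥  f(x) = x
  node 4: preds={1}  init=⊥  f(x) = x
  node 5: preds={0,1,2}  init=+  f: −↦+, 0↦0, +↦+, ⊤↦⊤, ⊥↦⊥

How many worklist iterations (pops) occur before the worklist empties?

Trace (13 dequeues):
  [1] u=0 | in + | out ⊤ | prev 0 | push {}
  [2] u=1 | in ⊤ | out ⊤ | prev ⊥ | push {0}
  [3] u=2 | in + | out + | ==
  [4] u=3 | in ⊤ | out ⊤ | prev ⊥ | push {1,2}
  [5] u=4 | in ⊤ | out ⊤ | prev ⊥ | push {3}
  [6] u=5 | in ⊤ | out ⊤ | prev + | push {}
  [7] u=0 | in ⊤ | out ⊤ | ==
  [8] u=1 | in ⊤ | out ⊤ | ==
  [9] u=2 | in ⊤ | out ⊤ | prev + | push {0,1,5}
  [10] u=3 | in ⊤ | out ⊤ | ==
  [11] u=0 | in ⊤ | out ⊤ | ==
  [12] u=1 | in ⊤ | out ⊤ | ==
  [13] u=5 | in ⊤ | out ⊤ | ==

Converged values:
  [0] ⊤
  [1] ⊤
  [2] ⊤
  [3] ⊤
  [4] ⊤
  [5] ⊤

13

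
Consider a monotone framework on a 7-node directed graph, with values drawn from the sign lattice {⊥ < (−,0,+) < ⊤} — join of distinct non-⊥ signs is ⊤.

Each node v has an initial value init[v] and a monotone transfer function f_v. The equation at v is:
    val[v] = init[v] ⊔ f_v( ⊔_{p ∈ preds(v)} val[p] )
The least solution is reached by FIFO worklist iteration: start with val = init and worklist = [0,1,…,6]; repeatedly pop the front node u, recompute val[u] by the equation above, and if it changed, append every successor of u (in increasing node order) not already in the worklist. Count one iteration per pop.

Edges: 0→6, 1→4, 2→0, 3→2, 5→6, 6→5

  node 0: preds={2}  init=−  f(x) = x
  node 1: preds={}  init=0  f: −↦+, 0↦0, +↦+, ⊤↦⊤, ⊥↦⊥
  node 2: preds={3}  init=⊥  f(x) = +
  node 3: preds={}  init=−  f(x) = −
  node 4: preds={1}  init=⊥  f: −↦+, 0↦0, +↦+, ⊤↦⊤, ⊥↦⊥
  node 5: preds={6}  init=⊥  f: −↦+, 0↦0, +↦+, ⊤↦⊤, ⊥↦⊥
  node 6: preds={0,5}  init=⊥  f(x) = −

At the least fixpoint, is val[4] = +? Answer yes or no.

Iteration log — 10 steps:
  step 1. node 0  ⊔preds=⊥  new=−  stable
  step 2. node 1  ⊔preds=⊥  new=0  stable
  step 3. node 2  ⊔preds=−  new=+  old=⊥  +wl: 0
  step 4. node 3  ⊔preds=⊥  new=−  stable
  step 5. node 4  ⊔preds=0  new=0  old=⊥  +wl: 
  step 6. node 5  ⊔preds=⊥  new=⊥  stable
  step 7. node 6  ⊔preds=−  new=−  old=⊥  +wl: 5
  step 8. node 0  ⊔preds=+  new=⊤  old=−  +wl: 6
  step 9. node 5  ⊔preds=−  new=+  old=⊥  +wl: 
  step 10. node 6  ⊔preds=⊤  new=−  stable

Least fixpoint reached:
  node 0: ⊤
  node 1: 0
  node 2: +
  node 3: −
  node 4: 0
  node 5: +
  node 6: −

no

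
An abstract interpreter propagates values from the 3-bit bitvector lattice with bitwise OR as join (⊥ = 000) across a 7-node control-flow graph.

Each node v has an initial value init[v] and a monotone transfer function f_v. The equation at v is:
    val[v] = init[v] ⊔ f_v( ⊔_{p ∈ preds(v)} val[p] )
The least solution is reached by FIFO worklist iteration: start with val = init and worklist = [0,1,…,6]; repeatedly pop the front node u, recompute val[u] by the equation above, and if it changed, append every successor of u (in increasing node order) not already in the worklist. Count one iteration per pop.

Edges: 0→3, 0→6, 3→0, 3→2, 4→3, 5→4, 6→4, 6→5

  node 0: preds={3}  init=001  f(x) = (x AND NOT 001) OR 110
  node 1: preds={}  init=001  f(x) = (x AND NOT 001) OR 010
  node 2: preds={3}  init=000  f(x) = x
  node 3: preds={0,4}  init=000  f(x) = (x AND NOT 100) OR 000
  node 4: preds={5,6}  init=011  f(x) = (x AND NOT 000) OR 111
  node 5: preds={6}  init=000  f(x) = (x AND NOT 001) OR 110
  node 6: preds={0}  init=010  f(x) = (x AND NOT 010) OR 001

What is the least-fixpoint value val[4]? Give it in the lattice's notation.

Trace (12 dequeues):
  [1] u=0 | in 000 | out 111 | prev 001 | push {}
  [2] u=1 | in 000 | out 011 | prev 001 | push {}
  [3] u=2 | in 000 | out 000 | ==
  [4] u=3 | in 111 | out 011 | prev 000 | push {0,2}
  [5] u=4 | in 010 | out 111 | prev 011 | push {3}
  [6] u=5 | in 010 | out 110 | prev 000 | push {4}
  [7] u=6 | in 111 | out 111 | prev 010 | push {5}
  [8] u=0 | in 011 | out 111 | ==
  [9] u=2 | in 011 | out 011 | prev 000 | push {}
  [10] u=3 | in 111 | out 011 | ==
  [11] u=4 | in 111 | out 111 | ==
  [12] u=5 | in 111 | out 110 | ==

Converged values:
  [0] 111
  [1] 011
  [2] 011
  [3] 011
  [4] 111
  [5] 110
  [6] 111

111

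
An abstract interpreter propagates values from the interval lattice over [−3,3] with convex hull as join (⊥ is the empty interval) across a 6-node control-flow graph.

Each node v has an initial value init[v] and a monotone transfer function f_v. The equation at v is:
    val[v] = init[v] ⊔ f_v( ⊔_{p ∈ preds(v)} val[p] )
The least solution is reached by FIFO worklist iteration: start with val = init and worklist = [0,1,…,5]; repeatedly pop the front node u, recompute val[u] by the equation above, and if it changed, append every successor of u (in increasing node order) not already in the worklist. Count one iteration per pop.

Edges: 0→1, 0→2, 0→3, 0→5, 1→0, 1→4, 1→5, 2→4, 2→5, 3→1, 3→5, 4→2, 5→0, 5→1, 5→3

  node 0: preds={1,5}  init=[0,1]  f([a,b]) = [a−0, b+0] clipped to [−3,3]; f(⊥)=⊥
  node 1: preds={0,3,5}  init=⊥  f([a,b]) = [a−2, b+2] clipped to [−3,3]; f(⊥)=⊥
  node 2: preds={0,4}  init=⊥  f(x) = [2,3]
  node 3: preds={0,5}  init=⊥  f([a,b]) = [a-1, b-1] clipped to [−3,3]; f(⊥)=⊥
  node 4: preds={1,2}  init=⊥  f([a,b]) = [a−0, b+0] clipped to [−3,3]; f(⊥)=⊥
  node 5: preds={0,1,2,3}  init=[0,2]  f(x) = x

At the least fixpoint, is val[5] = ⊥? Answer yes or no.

Trace (17 dequeues):
  [1] u=0 | in [0,2] | out [0,2] | prev [0,1] | push {}
  [2] u=1 | in [0,2] | out [-2,3] | prev ⊥ | push {0}
  [3] u=2 | in [0,2] | out [2,3] | prev ⊥ | push {}
  [4] u=3 | in [0,2] | out [-1,1] | prev ⊥ | push {1}
  [5] u=4 | in [-2,3] | out [-2,3] | prev ⊥ | push {2}
  [6] u=5 | in [-2,3] | out [-2,3] | prev [0,2] | push {3}
  [7] u=0 | in [-2,3] | out [-2,3] | prev [0,2] | push {5}
  [8] u=1 | in [-2,3] | out [-3,3] | prev [-2,3] | push {0,4}
  [9] u=2 | in [-2,3] | out [2,3] | ==
  [10] u=3 | in [-2,3] | out [-3,2] | prev [-1,1] | push {1}
  [11] u=5 | in [-3,3] | out [-3,3] | prev [-2,3] | push {3}
  [12] u=0 | in [-3,3] | out [-3,3] | prev [-2,3] | push {2,5}
  [13] u=4 | in [-3,3] | out [-3,3] | prev [-2,3] | push {}
  [14] u=1 | in [-3,3] | out [-3,3] | ==
  [15] u=3 | in [-3,3] | out [-3,2] | ==
  [16] u=2 | in [-3,3] | out [2,3] | ==
  [17] u=5 | in [-3,3] | out [-3,3] | ==

Converged values:
  [0] [-3,3]
  [1] [-3,3]
  [2] [2,3]
  [3] [-3,2]
  [4] [-3,3]
  [5] [-3,3]

no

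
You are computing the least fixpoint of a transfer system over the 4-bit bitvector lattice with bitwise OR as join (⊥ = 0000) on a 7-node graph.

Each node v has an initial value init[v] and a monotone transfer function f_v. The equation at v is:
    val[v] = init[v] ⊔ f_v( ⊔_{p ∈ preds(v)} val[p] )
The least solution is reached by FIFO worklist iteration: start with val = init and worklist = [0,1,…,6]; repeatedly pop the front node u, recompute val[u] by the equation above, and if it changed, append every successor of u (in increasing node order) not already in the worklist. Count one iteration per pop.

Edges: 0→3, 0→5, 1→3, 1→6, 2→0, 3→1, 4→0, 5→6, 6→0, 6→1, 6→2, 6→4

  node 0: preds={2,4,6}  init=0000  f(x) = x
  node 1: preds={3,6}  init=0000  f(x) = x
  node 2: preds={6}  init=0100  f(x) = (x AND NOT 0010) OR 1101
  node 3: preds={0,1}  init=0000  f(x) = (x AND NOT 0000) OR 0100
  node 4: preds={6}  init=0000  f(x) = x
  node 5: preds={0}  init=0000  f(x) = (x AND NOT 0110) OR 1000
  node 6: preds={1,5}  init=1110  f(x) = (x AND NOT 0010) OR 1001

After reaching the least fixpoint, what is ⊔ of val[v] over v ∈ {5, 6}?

1111

Trace (16 dequeues):
  [1] u=0 | in 1110 | out 1110 | prev 0000 | push {}
  [2] u=1 | in 1110 | out 1110 | prev 0000 | push {}
  [3] u=2 | in 1110 | out 1101 | prev 0100 | push {0}
  [4] u=3 | in 1110 | out 1110 | prev 0000 | push {1}
  [5] u=4 | in 1110 | out 1110 | prev 0000 | push {}
  [6] u=5 | in 1110 | out 1000 | prev 0000 | push {}
  [7] u=6 | in 1110 | out 1111 | prev 1110 | push {2,4}
  [8] u=0 | in 1111 | out 1111 | prev 1110 | push {3,5}
  [9] u=1 | in 1111 | out 1111 | prev 1110 | push {6}
  [10] u=2 | in 1111 | out 1101 | ==
  [11] u=4 | in 1111 | out 1111 | prev 1110 | push {0}
  [12] u=3 | in 1111 | out 1111 | prev 1110 | push {1}
  [13] u=5 | in 1111 | out 1001 | prev 1000 | push {}
  [14] u=6 | in 1111 | out 1111 | ==
  [15] u=0 | in 1111 | out 1111 | ==
  [16] u=1 | in 1111 | out 1111 | ==

Converged values:
  [0] 1111
  [1] 1111
  [2] 1101
  [3] 1111
  [4] 1111
  [5] 1001
  [6] 1111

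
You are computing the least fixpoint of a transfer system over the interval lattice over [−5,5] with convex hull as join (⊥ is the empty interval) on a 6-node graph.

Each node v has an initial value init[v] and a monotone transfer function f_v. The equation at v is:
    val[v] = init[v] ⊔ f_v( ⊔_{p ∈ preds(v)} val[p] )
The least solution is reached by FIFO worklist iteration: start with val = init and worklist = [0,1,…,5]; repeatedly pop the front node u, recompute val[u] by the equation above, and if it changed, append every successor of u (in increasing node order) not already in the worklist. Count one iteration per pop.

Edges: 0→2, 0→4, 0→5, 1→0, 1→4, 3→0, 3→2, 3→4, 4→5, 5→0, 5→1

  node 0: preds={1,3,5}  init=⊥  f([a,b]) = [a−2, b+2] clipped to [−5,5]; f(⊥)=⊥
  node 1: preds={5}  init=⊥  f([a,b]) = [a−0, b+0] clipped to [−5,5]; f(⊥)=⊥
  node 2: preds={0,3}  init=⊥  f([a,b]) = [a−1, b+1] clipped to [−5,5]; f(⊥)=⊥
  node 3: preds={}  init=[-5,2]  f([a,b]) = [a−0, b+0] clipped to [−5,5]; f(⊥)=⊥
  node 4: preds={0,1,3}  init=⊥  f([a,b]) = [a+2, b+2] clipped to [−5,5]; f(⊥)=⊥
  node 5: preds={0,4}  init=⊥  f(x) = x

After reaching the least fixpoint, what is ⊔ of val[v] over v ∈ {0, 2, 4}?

[-5,5]

Iteration log — 12 steps:
  step 1. node 0  ⊔preds=[-5,2]  new=[-5,4]  old=⊥  +wl: 
  step 2. node 1  ⊔preds=⊥  new=⊥  stable
  step 3. node 2  ⊔preds=[-5,4]  new=[-5,5]  old=⊥  +wl: 
  step 4. node 3  ⊔preds=⊥  new=[-5,2]  stable
  step 5. node 4  ⊔preds=[-5,4]  new=[-3,5]  old=⊥  +wl: 
  step 6. node 5  ⊔preds=[-5,5]  new=[-5,5]  old=⊥  +wl: 0,1
  step 7. node 0  ⊔preds=[-5,5]  new=[-5,5]  old=[-5,4]  +wl: 2,4,5
  step 8. node 1  ⊔preds=[-5,5]  new=[-5,5]  old=⊥  +wl: 0
  step 9. node 2  ⊔preds=[-5,5]  new=[-5,5]  stable
  step 10. node 4  ⊔preds=[-5,5]  new=[-3,5]  stable
  step 11. node 5  ⊔preds=[-5,5]  new=[-5,5]  stable
  step 12. node 0  ⊔preds=[-5,5]  new=[-5,5]  stable

Least fixpoint reached:
  node 0: [-5,5]
  node 1: [-5,5]
  node 2: [-5,5]
  node 3: [-5,2]
  node 4: [-3,5]
  node 5: [-5,5]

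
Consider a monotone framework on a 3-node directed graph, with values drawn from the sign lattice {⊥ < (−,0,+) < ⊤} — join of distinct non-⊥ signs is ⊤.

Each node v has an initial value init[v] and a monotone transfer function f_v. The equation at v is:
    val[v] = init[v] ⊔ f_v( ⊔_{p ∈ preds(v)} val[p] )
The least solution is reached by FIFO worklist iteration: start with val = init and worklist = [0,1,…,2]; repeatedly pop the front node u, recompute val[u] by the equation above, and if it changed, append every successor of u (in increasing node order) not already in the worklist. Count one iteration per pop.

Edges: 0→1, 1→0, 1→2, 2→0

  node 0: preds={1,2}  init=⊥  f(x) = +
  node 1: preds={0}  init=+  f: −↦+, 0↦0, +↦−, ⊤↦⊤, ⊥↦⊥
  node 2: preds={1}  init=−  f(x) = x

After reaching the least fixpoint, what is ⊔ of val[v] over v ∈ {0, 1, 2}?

⊤

Iteration log — 4 steps:
  step 1. node 0  ⊔preds=⊤  new=+  old=⊥  +wl: 
  step 2. node 1  ⊔preds=+  new=⊤  old=+  +wl: 0
  step 3. node 2  ⊔preds=⊤  new=⊤  old=−  +wl: 
  step 4. node 0  ⊔preds=⊤  new=+  stable

Least fixpoint reached:
  node 0: +
  node 1: ⊤
  node 2: ⊤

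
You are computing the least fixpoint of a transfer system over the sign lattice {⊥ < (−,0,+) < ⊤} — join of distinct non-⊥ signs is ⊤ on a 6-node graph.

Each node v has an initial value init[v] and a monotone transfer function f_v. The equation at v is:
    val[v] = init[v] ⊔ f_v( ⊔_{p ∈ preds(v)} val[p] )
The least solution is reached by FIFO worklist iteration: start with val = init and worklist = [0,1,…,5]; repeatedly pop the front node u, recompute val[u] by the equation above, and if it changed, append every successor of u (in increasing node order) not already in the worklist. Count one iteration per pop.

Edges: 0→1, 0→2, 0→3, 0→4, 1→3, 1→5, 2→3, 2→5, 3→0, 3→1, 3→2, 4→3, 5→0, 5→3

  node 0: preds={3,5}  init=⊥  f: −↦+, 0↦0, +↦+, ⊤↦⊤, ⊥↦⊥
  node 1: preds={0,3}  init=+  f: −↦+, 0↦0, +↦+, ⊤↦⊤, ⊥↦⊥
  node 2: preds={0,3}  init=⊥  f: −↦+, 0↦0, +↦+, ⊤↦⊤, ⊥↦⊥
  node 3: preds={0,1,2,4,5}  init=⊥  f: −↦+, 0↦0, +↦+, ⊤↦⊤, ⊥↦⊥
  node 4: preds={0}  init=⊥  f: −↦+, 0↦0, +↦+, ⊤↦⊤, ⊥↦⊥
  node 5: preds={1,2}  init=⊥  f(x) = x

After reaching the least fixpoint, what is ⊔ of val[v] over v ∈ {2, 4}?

+

Iteration log — 13 steps:
  step 1. node 0  ⊔preds=⊥  new=⊥  stable
  step 2. node 1  ⊔preds=⊥  new=+  stable
  step 3. node 2  ⊔preds=⊥  new=⊥  stable
  step 4. node 3  ⊔preds=+  new=+  old=⊥  +wl: 0,1,2
  step 5. node 4  ⊔preds=⊥  new=⊥  stable
  step 6. node 5  ⊔preds=+  new=+  old=⊥  +wl: 3
  step 7. node 0  ⊔preds=+  new=+  old=⊥  +wl: 4
  step 8. node 1  ⊔preds=+  new=+  stable
  step 9. node 2  ⊔preds=+  new=+  old=⊥  +wl: 5
  step 10. node 3  ⊔preds=+  new=+  stable
  step 11. node 4  ⊔preds=+  new=+  old=⊥  +wl: 3
  step 12. node 5  ⊔preds=+  new=+  stable
  step 13. node 3  ⊔preds=+  new=+  stable

Least fixpoint reached:
  node 0: +
  node 1: +
  node 2: +
  node 3: +
  node 4: +
  node 5: +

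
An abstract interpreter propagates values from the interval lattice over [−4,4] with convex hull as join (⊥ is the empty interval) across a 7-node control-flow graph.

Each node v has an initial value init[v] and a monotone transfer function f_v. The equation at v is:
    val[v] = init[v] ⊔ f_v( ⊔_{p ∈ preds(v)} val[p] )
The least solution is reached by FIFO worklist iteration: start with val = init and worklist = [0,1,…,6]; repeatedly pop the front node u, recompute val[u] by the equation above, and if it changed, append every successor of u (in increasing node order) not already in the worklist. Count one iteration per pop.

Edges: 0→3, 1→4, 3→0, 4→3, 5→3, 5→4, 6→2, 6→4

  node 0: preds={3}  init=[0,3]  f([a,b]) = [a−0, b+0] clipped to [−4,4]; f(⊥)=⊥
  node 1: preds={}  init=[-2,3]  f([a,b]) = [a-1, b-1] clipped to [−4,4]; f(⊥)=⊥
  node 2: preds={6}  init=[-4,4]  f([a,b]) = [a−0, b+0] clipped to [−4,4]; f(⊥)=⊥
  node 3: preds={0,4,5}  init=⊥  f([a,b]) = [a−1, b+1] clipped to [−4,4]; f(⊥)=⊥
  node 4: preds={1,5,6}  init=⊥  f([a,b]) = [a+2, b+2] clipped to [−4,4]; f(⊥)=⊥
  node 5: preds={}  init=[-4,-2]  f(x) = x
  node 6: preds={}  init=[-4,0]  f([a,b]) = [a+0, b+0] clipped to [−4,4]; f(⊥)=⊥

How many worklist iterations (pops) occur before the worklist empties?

9

Trace (9 dequeues):
  [1] u=0 | in ⊥ | out [0,3] | ==
  [2] u=1 | in ⊥ | out [-2,3] | ==
  [3] u=2 | in [-4,0] | out [-4,4] | ==
  [4] u=3 | in [-4,3] | out [-4,4] | prev ⊥ | push {0}
  [5] u=4 | in [-4,3] | out [-2,4] | prev ⊥ | push {3}
  [6] u=5 | in ⊥ | out [-4,-2] | ==
  [7] u=6 | in ⊥ | out [-4,0] | ==
  [8] u=0 | in [-4,4] | out [-4,4] | prev [0,3] | push {}
  [9] u=3 | in [-4,4] | out [-4,4] | ==

Converged values:
  [0] [-4,4]
  [1] [-2,3]
  [2] [-4,4]
  [3] [-4,4]
  [4] [-2,4]
  [5] [-4,-2]
  [6] [-4,0]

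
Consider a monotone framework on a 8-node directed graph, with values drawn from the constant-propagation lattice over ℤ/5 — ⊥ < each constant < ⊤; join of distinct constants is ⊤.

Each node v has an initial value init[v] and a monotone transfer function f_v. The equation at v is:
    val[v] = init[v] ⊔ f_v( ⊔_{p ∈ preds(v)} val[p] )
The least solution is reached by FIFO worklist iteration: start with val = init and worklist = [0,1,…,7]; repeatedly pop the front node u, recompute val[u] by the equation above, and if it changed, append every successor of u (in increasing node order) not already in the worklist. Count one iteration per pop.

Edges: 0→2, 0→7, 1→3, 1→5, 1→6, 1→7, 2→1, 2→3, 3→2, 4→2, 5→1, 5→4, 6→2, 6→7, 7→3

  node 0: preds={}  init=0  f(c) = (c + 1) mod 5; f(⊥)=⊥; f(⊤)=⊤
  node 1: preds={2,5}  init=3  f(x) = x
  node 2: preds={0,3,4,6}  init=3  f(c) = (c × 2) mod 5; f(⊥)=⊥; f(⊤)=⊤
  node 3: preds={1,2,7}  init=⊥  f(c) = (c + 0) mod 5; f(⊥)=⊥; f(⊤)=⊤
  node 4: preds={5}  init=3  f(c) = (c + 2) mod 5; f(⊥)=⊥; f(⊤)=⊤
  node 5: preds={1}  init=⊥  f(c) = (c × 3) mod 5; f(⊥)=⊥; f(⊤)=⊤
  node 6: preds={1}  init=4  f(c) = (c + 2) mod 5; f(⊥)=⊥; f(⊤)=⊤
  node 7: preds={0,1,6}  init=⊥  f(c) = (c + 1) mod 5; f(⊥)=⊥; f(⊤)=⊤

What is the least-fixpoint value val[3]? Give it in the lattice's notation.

Worklist (18 pops):
  #1 pop 0: in=⊥ → 0 (no change)
  #2 pop 1: in=3 → 3 (no change)
  #3 pop 2: in=⊤ → ⊤ (was 3); enqueue [1]
  #4 pop 3: in=⊤ → ⊤ (was ⊥); enqueue [2]
  #5 pop 4: in=⊥ → 3 (no change)
  #6 pop 5: in=3 → 4 (was ⊥); enqueue [4]
  #7 pop 6: in=3 → ⊤ (was 4); enqueue []
  #8 pop 7: in=⊤ → ⊤ (was ⊥); enqueue [3]
  #9 pop 1: in=⊤ → ⊤ (was 3); enqueue [5,6,7]
  #10 pop 2: in=⊤ → ⊤ (no change)
  #11 pop 4: in=4 → ⊤ (was 3); enqueue [2]
  #12 pop 3: in=⊤ → ⊤ (no change)
  #13 pop 5: in=⊤ → ⊤ (was 4); enqueue [1,4]
  #14 pop 6: in=⊤ → ⊤ (no change)
  #15 pop 7: in=⊤ → ⊤ (no change)
  #16 pop 2: in=⊤ → ⊤ (no change)
  #17 pop 1: in=⊤ → ⊤ (no change)
  #18 pop 4: in=⊤ → ⊤ (no change)

Fixpoint:
  val[0] = 0
  val[1] = ⊤
  val[2] = ⊤
  val[3] = ⊤
  val[4] = ⊤
  val[5] = ⊤
  val[6] = ⊤
  val[7] = ⊤

⊤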